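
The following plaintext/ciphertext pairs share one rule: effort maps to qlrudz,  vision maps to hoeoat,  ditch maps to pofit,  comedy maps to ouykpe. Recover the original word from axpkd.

order

Shifts by position in effort: pos 0: e→q (+12), pos 1: f→l (+6), pos 2: f→r (+12), pos 3: o→u (+6) — repeating every 2. The shifts repeat in a cycle of length 2: positions 0,1,… shift by +12, +6, then the pattern repeats.
Decoding axpkd: a−12=o, x−6=r, p−12=d, k−6=e, d−12=r.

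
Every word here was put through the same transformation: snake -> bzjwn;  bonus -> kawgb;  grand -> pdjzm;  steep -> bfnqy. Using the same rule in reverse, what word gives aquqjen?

release

Shifts by position in snake: pos 0: s→b (+9), pos 1: n→z (+12), pos 2: a→j (+9), pos 3: k→w (+12) — repeating every 2. It's a Vigenère-style cipher with numeric key [9,12]: position i shifts by key[i mod 2].
Reversing it on aquqjen: a−9=r, q−12=e, u−9=l, q−12=e, j−9=a, e−12=s, n−9=e.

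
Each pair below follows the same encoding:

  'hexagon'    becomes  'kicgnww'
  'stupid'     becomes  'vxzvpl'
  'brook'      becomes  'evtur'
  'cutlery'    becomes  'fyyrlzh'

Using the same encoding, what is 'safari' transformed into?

In hexagon: h→k is +3, e→i is +4, x→c is +5, a→g is +6 — the shift increases by 1 each position. Each letter shifts forward by (position + 3), i.e. 3, 4, 5, … — the shift grows by one for each successive letter.
Applying it to safari: s+3=v, a+4=e, f+5=k, a+6=g, r+7=y, i+8=q.

vekgyq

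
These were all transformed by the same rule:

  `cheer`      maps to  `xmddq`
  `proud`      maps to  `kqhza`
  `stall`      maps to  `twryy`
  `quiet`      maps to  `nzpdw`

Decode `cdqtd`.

verse

Each letter's alphabet position (a=0..z=25) is mapped through 3·x+17 mod 26 — an affine cipher.
Decoding cdqtd: c(2)→9·(2−17)≡21=v; d(3)→9·(3−17)≡4=e; q(16)→9·(16−17)≡17=r; t(19)→9·(19−17)≡18=s; d(3)→9·(3−17)≡4=e (all mod 26).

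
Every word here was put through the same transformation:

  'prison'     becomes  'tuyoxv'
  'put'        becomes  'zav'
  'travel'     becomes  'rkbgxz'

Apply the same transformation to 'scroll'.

The word is reversed, then every letter is shifted forward by 6.
Applying it to scroll: reverse → llorcs; then shift: l+6=r, l+6=r, o+6=u, r+6=x, c+6=i, s+6=y.

rruxiy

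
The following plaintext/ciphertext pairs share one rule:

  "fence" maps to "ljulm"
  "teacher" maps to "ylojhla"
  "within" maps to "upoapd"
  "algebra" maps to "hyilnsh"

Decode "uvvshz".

The output letters match the input read backwards, each shifted +7: fence reversed is ecnef. Read the word backwards and shift each letter +7.
Reversing it on uvvshz: shift back: u−7=n, v−7=o, v−7=o, s−7=l, h−7=a, z−7=s → noolas; then reverse → saloon.

saloon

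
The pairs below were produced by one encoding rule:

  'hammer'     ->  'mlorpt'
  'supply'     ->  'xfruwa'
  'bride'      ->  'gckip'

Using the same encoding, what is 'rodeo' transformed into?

A repeating key of period 3 is used — shifts +5, +11, +2 over and over.
For rodeo: r+5=w, o+11=z, d+2=f, e+5=j, o+11=z.

wzfjz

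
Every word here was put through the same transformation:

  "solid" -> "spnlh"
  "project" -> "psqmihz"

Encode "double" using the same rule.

dpwepj

In solid: s→s is +0, o→p is +1, l→n is +2, i→l is +3 — the shift increases by 1 each position. Each letter shifts forward by its position index (0, 1, 2, …) — the shift grows by one for each successive letter.
Applying it to double: d+0=d, o+1=p, u+2=w, b+3=e, l+4=p, e+5=j.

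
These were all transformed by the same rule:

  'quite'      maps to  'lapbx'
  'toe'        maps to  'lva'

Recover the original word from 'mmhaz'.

Read the word backwards and shift each letter +7.
Decoding mmhaz: shift back: m−7=f, m−7=f, h−7=a, a−7=t, z−7=s → ffats; then reverse → staff.

staff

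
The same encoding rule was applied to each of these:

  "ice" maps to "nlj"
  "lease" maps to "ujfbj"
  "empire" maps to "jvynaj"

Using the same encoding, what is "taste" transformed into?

The shift depends on letter class: consonant c→l is +9, but vowel i→n is +5. The rule splits by letter class: vowels +5, consonants +9.
For taste: t(cons)+9=c, a(vowel)+5=f, s(cons)+9=b, t(cons)+9=c, e(vowel)+5=j.

cfbcj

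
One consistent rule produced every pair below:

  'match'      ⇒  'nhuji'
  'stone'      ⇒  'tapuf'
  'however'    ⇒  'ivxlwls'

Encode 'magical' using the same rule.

Shifts by position in match: pos 0: m→n (+1), pos 1: a→h (+7), pos 2: t→u (+1), pos 3: c→j (+7) — repeating every 2. It's a Vigenère-style cipher with numeric key [1,7]: position i shifts by key[i mod 2].
On magical: m+1=n, a+7=h, g+1=h, i+7=p, c+1=d, a+7=h, l+1=m.

nhhpdhm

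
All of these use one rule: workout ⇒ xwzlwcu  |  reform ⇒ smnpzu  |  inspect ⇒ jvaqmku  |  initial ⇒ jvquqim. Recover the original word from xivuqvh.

wanting

Shifts by position in workout: pos 0: w→x (+1), pos 1: o→w (+8), pos 2: r→z (+8), pos 3: k→l (+1), pos 4: o→w (+8), pos 5: u→c (+8) — repeating every 3. The shifts repeat in a cycle of length 3: positions 0,1,… shift by +1, +8, +8, then the pattern repeats.
Reversing it on xivuqvh: x−1=w, i−8=a, v−8=n, u−1=t, q−8=i, v−8=n, h−1=g.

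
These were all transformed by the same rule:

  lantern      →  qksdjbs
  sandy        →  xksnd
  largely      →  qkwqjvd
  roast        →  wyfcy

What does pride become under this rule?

ubnnj

Shifts by position in lantern: pos 0: l→q (+5), pos 1: a→k (+10), pos 2: n→s (+5), pos 3: t→d (+10) — repeating every 2. The shifts repeat in a cycle of length 2: positions 0,1,… shift by +5, +10, then the pattern repeats.
On pride: p+5=u, r+10=b, i+5=n, d+10=n, e+5=j.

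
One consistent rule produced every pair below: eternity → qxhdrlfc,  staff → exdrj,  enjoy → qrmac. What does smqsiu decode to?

ginger

Shifts by position in eternity: pos 0: e→q (+12), pos 1: t→x (+4), pos 2: e→h (+3), pos 3: r→d (+12), pos 4: n→r (+4), pos 5: i→l (+3) — repeating every 3. The shifts repeat in a cycle of length 3: positions 0,1,… shift by +12, +4, +3, then the pattern repeats.
Reversing it on smqsiu: s−12=g, m−4=i, q−3=n, s−12=g, i−4=e, u−3=r.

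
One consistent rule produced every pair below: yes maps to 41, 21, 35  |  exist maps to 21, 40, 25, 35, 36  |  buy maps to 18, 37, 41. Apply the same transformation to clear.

19, 28, 21, 17, 34

y is letter #25 and maps to 41: an offset of 16. Each letter is replaced by its alphabet position (a=1..z=26) + 16.
On clear: c=3→19, l=12→28, e=5→21, a=1→17, r=18→34.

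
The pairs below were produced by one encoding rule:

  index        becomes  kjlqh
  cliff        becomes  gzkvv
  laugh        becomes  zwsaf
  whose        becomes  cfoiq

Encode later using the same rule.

zwnqd

i(8)→k(10) and n(13)→j(9) fit y≡5x+22 (mod 26); the inverse of 5 mod 26 is 21. Treating letters as 0–25, the rule is x ↦ 5x + 22 (mod 26).
For later: l(11)→5·11+22≡25=z; a(0)→5·0+22≡22=w; t(19)→5·19+22≡13=n; e(4)→5·4+22≡16=q; r(17)→5·17+22≡3=d (all mod 26).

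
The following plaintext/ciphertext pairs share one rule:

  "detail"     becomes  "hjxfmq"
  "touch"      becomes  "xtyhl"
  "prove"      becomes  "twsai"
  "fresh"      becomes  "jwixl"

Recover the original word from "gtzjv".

A repeating key of period 2 is used — shifts +4, +5 over and over.
Undoing it on gtzjv: g−4=c, t−5=o, z−4=v, j−5=e, v−4=r.

cover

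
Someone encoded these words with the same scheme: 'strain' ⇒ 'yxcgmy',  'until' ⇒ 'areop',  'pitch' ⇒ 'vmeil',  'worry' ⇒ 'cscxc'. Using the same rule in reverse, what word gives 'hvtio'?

Shifts by position in strain: pos 0: s→y (+6), pos 1: t→x (+4), pos 2: r→c (+11), pos 3: a→g (+6), pos 4: i→m (+4), pos 5: n→y (+11) — repeating every 3. The shifts repeat in a cycle of length 3: positions 0,1,… shift by +6, +4, +11, then the pattern repeats.
Decoding hvtio: h−6=b, v−4=r, t−11=i, i−6=c, o−4=k.

brick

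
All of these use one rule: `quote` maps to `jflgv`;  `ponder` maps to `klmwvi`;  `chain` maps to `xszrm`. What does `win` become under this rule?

drm

Each pair mirrors across the alphabet (q↔j, u↔f, o↔l): positions sum to 25. Each letter is replaced by its mirror in the alphabet: a↔z, b↔y, c↔x, and so on (the Atbash cipher).
On win: w↔d, i↔r, n↔m.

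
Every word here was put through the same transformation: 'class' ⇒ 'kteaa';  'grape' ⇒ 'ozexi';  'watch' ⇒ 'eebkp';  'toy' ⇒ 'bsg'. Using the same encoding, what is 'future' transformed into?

nybyzi

The shift depends on letter class: consonant c→k is +8, but vowel a→e is +4. Vowels shift forward by 4 and consonants shift forward by 8.
On future: f(cons)+8=n, u(vowel)+4=y, t(cons)+8=b, u(vowel)+4=y, r(cons)+8=z, e(vowel)+4=i.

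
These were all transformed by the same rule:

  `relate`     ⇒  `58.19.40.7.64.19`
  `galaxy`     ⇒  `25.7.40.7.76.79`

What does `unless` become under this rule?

r(#18)→58 and e(#5)→19: differences scale by 3, so n = 3·pos + 4. The formula is n = 3×(alphabet index, a=1) + 4.
On unless: u=21→67, n=14→46, l=12→40, e=5→19, s=19→61, s=19→61.

67.46.40.19.61.61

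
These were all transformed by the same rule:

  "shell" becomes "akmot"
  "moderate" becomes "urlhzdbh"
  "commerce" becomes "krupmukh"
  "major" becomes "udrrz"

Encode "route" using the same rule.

zrcwm

Shifts by position in shell: pos 0: s→a (+8), pos 1: h→k (+3), pos 2: e→m (+8), pos 3: l→o (+3) — repeating every 2. It's a Vigenère-style cipher with numeric key [8,3]: position i shifts by key[i mod 2].
Applying it to route: r+8=z, o+3=r, u+8=c, t+3=w, e+8=m.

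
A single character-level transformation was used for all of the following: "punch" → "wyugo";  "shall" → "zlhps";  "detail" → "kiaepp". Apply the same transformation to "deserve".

Shifts by position in punch: pos 0: p→w (+7), pos 1: u→y (+4), pos 2: n→u (+7), pos 3: c→g (+4) — repeating every 2. It's a Vigenère-style cipher with numeric key [7,4]: position i shifts by key[i mod 2].
On deserve: d+7=k, e+4=i, s+7=z, e+4=i, r+7=y, v+4=z, e+7=l.

kiziyzl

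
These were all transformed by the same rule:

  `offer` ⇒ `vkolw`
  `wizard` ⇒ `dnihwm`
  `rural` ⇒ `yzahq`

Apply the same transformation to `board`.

Shifts by position in offer: pos 0: o→v (+7), pos 1: f→k (+5), pos 2: f→o (+9), pos 3: e→l (+7), pos 4: r→w (+5) — repeating every 3. The shifts repeat in a cycle of length 3: positions 0,1,… shift by +7, +5, +9, then the pattern repeats.
For board: b+7=i, o+5=t, a+9=j, r+7=y, d+5=i.

itjyi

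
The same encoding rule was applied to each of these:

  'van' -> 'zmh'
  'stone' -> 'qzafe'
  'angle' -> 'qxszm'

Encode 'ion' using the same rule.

zau

The output letters match the input read backwards, each shifted +12: van reversed is nav. Read the word backwards and shift each letter +12.
On ion: reverse → noi; then shift: n+12=z, o+12=a, i+12=u.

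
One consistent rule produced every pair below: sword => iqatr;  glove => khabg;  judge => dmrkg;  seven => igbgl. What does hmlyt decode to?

This is an affine cipher: with a=0,…,z=25, each position x becomes (15x+24) mod 26.
Undoing it on hmlyt: h(7)→7·(7−24)≡11=l; m(12)→7·(12−24)≡20=u; l(11)→7·(11−24)≡13=n; y(24)→7·(24−24)≡0=a; t(19)→7·(19−24)≡17=r (all mod 26).

lunar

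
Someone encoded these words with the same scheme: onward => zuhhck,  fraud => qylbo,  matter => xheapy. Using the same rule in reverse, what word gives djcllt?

It's a Vigenère-style cipher with numeric key [11,7]: position i shifts by key[i mod 2].
Undoing it on djcllt: d−11=s, j−7=c, c−11=r, l−7=e, l−11=a, t−7=m.

scream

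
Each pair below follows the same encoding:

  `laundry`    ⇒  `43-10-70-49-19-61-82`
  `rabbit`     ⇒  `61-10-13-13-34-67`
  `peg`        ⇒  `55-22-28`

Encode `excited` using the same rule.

22-79-16-34-67-22-19

l(#12)→43 and a(#1)→10: differences scale by 3, so n = 3·pos + 7. The formula is n = 3×(alphabet index, a=1) + 7.
Applying it to excited: e=5→22, x=24→79, c=3→16, i=9→34, t=20→67, e=5→22, d=4→19.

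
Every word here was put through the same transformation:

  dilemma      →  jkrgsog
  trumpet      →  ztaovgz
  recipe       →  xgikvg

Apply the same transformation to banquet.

hctsagz

Shifts by position in dilemma: pos 0: d→j (+6), pos 1: i→k (+2), pos 2: l→r (+6), pos 3: e→g (+2) — repeating every 2. A repeating key of period 2 is used — shifts +6, +2 over and over.
On banquet: b+6=h, a+2=c, n+6=t, q+2=s, u+6=a, e+2=g, t+6=z.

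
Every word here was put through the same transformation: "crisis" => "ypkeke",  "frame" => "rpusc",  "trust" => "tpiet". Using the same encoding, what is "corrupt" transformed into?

ywppilt

Treating letters as 0–25, the rule is x ↦ 15x + 20 (mod 26).
On corrupt: c(2)→15·2+20≡24=y; o(14)→15·14+20≡22=w; r(17)→15·17+20≡15=p; r(17)→15·17+20≡15=p; u(20)→15·20+20≡8=i; p(15)→15·15+20≡11=l; t(19)→15·19+20≡19=t (all mod 26).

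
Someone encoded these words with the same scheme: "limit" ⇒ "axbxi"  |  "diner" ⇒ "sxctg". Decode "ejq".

pub

This is a Caesar cipher with shift 15.
Undoing it on ejq: e−15=p, j−15=u, q−15=b.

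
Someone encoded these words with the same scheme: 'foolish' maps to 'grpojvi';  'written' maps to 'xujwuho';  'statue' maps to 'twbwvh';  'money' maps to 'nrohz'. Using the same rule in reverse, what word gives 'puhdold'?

organic

A repeating key of period 2 is used — shifts +1, +3 over and over.
Decoding puhdold: p−1=o, u−3=r, h−1=g, d−3=a, o−1=n, l−3=i, d−1=c.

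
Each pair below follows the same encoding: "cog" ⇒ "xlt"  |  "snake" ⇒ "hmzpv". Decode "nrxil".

Letters are reflected about the middle of the alphabet (position → 25−position): Atbash.
Reversing it on nrxil: n↔m, r↔i, x↔c, i↔r, l↔o.

micro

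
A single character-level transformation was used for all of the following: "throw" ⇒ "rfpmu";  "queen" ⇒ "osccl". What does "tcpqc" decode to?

Every letter moves 24 places later in the alphabet, wrapping around z→a.
Decoding tcpqc: t−24=v, c−24=e, p−24=r, q−24=s, c−24=e.

verse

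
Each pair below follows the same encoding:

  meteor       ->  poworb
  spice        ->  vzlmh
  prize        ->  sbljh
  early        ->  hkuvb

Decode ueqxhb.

runner

Shifts by position in meteor: pos 0: m→p (+3), pos 1: e→o (+10), pos 2: t→w (+3), pos 3: e→o (+10) — repeating every 2. The shifts repeat in a cycle of length 2: positions 0,1,… shift by +3, +10, then the pattern repeats.
Undoing it on ueqxhb: u−3=r, e−10=u, q−3=n, x−10=n, h−3=e, b−10=r.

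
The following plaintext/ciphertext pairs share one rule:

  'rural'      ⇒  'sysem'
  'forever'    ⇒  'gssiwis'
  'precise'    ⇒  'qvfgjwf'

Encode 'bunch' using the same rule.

A repeating key of period 2 is used — shifts +1, +4 over and over.
On bunch: b+1=c, u+4=y, n+1=o, c+4=g, h+1=i.

cyogi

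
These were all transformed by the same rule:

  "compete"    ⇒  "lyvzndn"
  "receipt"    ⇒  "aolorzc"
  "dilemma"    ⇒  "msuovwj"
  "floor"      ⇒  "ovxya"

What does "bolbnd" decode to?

secret

Shifts by position in compete: pos 0: c→l (+9), pos 1: o→y (+10), pos 2: m→v (+9), pos 3: p→z (+10) — repeating every 2. It's a Vigenère-style cipher with numeric key [9,10]: position i shifts by key[i mod 2].
Reversing it on bolbnd: b−9=s, o−10=e, l−9=c, b−10=r, n−9=e, d−10=t.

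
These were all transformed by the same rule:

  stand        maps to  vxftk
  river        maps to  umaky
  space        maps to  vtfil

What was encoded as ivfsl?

In stand: s→v is +3, t→x is +4, a→f is +5, n→t is +6 — the shift increases by 1 each position. Each letter shifts forward by (position + 3), i.e. 3, 4, 5, … — the shift grows by one for each successive letter.
Decoding ivfsl: i−3=f, v−4=r, f−5=a, s−6=m, l−7=e.

frame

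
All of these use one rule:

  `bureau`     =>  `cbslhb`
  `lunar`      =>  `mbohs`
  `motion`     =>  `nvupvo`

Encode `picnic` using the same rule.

Two shifts are in play — +7 for a/e/i/o/u, +1 for every other letter.
Applying it to picnic: p(cons)+1=q, i(vowel)+7=p, c(cons)+1=d, n(cons)+1=o, i(vowel)+7=p, c(cons)+1=d.

qpdopd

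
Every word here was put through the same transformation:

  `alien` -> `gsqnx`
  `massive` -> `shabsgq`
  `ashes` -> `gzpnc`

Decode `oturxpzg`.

The shift increases by 1 at each position, starting from +6: 6, 7, 8, ….
Undoing it on oturxpzg: o−6=i, t−7=m, u−8=m, r−9=i, x−10=n, p−11=e, z−12=n, g−13=t.

imminent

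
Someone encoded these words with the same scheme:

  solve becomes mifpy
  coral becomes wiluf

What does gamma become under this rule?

Each letter is shifted forward by 20 in the alphabet (a Caesar shift of +20).
For gamma: g+20=a, a+20=u, m+20=g, m+20=g, a+20=u.

auggu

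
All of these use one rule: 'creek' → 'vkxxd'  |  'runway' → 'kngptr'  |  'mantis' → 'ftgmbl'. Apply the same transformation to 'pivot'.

ibohm

Compare letters: c→v is +19, r→k is +19, e→x is +19 — a constant shift. It's a constant shift of +19 (ROT19).
For pivot: p+19=i, i+19=b, v+19=o, o+19=h, t+19=m.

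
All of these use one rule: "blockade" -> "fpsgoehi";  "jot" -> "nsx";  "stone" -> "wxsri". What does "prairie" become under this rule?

Compare letters: b→f is +4, l→p is +4, o→s is +4 — a constant shift. It's a constant shift of +4 (ROT4).
On prairie: p+4=t, r+4=v, a+4=e, i+4=m, r+4=v, i+4=m, e+4=i.

tvemvmi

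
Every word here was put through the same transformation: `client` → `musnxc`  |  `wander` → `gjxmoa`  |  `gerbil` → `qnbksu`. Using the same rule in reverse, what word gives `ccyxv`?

Shifts by position in client: pos 0: c→m (+10), pos 1: l→u (+9), pos 2: i→s (+10), pos 3: e→n (+9) — repeating every 2. The shifts repeat in a cycle of length 2: positions 0,1,… shift by +10, +9, then the pattern repeats.
Undoing it on ccyxv: c−10=s, c−9=t, y−10=o, x−9=o, v−10=l.

stool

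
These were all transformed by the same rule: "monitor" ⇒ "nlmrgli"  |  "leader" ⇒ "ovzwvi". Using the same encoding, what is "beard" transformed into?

Letters are reflected about the middle of the alphabet (position → 25−position): Atbash.
For beard: b↔y, e↔v, a↔z, r↔i, d↔w.

yvziw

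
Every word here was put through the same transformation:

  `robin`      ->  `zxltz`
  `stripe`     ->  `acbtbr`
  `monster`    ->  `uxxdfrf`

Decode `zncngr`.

In robin: r→z is +8, o→x is +9, b→l is +10, i→t is +11 — the shift increases by 1 each position. Each letter shifts forward by (position + 8), i.e. 8, 9, 10, … — the shift grows by one for each successive letter.
Decoding zncngr: z−8=r, n−9=e, c−10=s, n−11=c, g−12=u, r−13=e.

rescue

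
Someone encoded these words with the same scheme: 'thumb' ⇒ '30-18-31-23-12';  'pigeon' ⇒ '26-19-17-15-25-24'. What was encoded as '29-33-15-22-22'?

t is letter #20 and maps to 30: an offset of 10. The number is (letter's place in the alphabet, a=1) + 10.
Undoing it on 29-33-15-22-22: 29→(29−10)÷1=19=s, 33→(33−10)÷1=23=w, 15→(15−10)÷1=5=e, 22→(22−10)÷1=12=l, 22→(22−10)÷1=12=l.

swell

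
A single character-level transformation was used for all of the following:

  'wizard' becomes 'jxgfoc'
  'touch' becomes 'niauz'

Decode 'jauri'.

cloud

The output letters match the input read backwards, each shifted +6: wizard reversed is draziw. Two steps: reverse the string, then apply a Caesar shift of +6.
Reversing it on jauri: shift back: j−6=d, a−6=u, u−6=o, r−6=l, i−6=c → duolc; then reverse → cloud.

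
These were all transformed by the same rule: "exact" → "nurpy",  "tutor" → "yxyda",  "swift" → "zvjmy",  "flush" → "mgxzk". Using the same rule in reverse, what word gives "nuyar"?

extra

Treating letters as 0–25, the rule is x ↦ 25x + 17 (mod 26).
Decoding nuyar: n(13)→25·(13−17)≡4=e; u(20)→25·(20−17)≡23=x; y(24)→25·(24−17)≡19=t; a(0)→25·(0−17)≡17=r; r(17)→25·(17−17)≡0=a (all mod 26).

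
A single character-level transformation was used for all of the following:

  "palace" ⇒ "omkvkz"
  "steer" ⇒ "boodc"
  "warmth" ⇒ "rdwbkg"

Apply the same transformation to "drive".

ofsbn

The output letters match the input read backwards, each shifted +10: palace reversed is ecalap. Read the word backwards and shift each letter +10.
Applying it to drive: reverse → evird; then shift: e+10=o, v+10=f, i+10=s, r+10=b, d+10=n.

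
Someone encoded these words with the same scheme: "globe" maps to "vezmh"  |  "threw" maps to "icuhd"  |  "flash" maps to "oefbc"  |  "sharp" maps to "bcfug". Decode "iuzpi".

trout

g(6)→v(21) and l(11)→e(4) fit y≡7x+5 (mod 26); the inverse of 7 mod 26 is 15. Each letter's alphabet position (a=0..z=25) is mapped through 7·x+5 mod 26 — an affine cipher.
Undoing it on iuzpi: i(8)→15·(8−5)≡19=t; u(20)→15·(20−5)≡17=r; z(25)→15·(25−5)≡14=o; p(15)→15·(15−5)≡20=u; i(8)→15·(8−5)≡19=t (all mod 26).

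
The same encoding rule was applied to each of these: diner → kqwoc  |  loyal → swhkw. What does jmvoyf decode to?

In diner: d→k is +7, i→q is +8, n→w is +9, e→o is +10 — the shift increases by 1 each position. Each letter shifts forward by (position + 7), i.e. 7, 8, 9, … — the shift grows by one for each successive letter.
Undoing it on jmvoyf: j−7=c, m−8=e, v−9=m, o−10=e, y−11=n, f−12=t.

cement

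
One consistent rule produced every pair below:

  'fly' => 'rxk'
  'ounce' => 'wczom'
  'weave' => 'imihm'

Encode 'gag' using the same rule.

sis

The shift depends on letter class: consonant f→r is +12, but vowel o→w is +8. Vowels shift forward by 8 and consonants shift forward by 12.
On gag: g(cons)+12=s, a(vowel)+8=i, g(cons)+12=s.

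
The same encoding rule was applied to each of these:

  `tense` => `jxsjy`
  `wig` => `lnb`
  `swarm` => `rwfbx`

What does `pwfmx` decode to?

shark

The output letters match the input read backwards, each shifted +5: tense reversed is esnet. Two steps: reverse the string, then apply a Caesar shift of +5.
Reversing it on pwfmx: shift back: p−5=k, w−5=r, f−5=a, m−5=h, x−5=s → krahs; then reverse → shark.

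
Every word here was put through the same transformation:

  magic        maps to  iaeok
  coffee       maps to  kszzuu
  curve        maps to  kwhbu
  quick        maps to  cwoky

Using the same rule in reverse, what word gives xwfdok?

public

m(12)→i(8) and a(0)→a(0) fit y≡5x+0 (mod 26); the inverse of 5 mod 26 is 21. Each letter's alphabet position (a=0..z=25) is mapped through 5·x+0 mod 26 — an affine cipher.
Decoding xwfdok: x(23)→21·(23−0)≡15=p; w(22)→21·(22−0)≡20=u; f(5)→21·(5−0)≡1=b; d(3)→21·(3−0)≡11=l; o(14)→21·(14−0)≡8=i; k(10)→21·(10−0)≡2=c (all mod 26).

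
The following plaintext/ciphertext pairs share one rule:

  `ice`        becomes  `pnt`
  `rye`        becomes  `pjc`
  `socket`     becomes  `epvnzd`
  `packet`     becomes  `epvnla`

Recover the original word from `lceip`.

The output letters match the input read backwards, each shifted +11: ice reversed is eci. Read the word backwards and shift each letter +11.
Decoding lceip: shift back: l−11=a, c−11=r, e−11=t, i−11=x, p−11=e → artxe; then reverse → extra.

extra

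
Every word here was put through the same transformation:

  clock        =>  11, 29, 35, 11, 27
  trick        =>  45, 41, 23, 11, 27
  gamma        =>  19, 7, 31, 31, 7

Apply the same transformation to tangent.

c(#3)→11 and l(#12)→29: differences scale by 2, so n = 2·pos + 5. The formula is n = 2×(alphabet index, a=1) + 5.
On tangent: t=20→45, a=1→7, n=14→33, g=7→19, e=5→15, n=14→33, t=20→45.

45, 7, 33, 19, 15, 33, 45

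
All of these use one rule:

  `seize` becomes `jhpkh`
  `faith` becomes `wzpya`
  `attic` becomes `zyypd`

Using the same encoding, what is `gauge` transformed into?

s(18)→j(9) and e(4)→h(7) fit y≡15x+25 (mod 26); the inverse of 15 mod 26 is 7. This is an affine cipher: with a=0,…,z=25, each position x becomes (15x+25) mod 26.
On gauge: g(6)→15·6+25≡11=l; a(0)→15·0+25≡25=z; u(20)→15·20+25≡13=n; g(6)→15·6+25≡11=l; e(4)→15·4+25≡7=h (all mod 26).

lznlh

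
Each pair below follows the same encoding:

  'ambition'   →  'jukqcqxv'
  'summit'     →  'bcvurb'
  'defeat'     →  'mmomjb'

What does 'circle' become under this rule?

A repeating key of period 2 is used — shifts +9, +8 over and over.
Applying it to circle: c+9=l, i+8=q, r+9=a, c+8=k, l+9=u, e+8=m.

lqakum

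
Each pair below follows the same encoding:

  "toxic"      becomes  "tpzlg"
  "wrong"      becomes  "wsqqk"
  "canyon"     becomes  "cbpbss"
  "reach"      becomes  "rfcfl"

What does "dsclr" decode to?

drain

In toxic: t→t is +0, o→p is +1, x→z is +2, i→l is +3 — the shift increases by 1 each position. The shift increases by 1 at each position, starting from +0: 0, 1, 2, ….
Decoding dsclr: d−0=d, s−1=r, c−2=a, l−3=i, r−4=n.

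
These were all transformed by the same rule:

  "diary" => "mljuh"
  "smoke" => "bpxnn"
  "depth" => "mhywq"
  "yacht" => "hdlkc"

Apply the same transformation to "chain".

lkjlw

Shifts by position in diary: pos 0: d→m (+9), pos 1: i→l (+3), pos 2: a→j (+9), pos 3: r→u (+3) — repeating every 2. The shifts repeat in a cycle of length 2: positions 0,1,… shift by +9, +3, then the pattern repeats.
On chain: c+9=l, h+3=k, a+9=j, i+3=l, n+9=w.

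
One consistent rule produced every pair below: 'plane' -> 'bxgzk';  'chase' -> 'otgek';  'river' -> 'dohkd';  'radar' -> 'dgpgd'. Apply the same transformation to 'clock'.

oxuow

The rule splits by letter class: vowels +6, consonants +12.
On clock: c(cons)+12=o, l(cons)+12=x, o(vowel)+6=u, c(cons)+12=o, k(cons)+12=w.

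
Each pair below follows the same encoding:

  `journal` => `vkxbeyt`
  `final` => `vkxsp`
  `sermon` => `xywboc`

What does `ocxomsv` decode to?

license

The output letters match the input read backwards, each shifted +10: journal reversed is lanruoj. The word is reversed, then every letter is shifted forward by 10.
Reversing it on ocxomsv: shift back: o−10=e, c−10=s, x−10=n, o−10=e, m−10=c, s−10=i, v−10=l → esnecil; then reverse → license.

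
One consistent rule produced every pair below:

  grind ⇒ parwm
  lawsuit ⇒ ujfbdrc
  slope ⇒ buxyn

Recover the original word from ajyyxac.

rapport

This is a Caesar cipher with shift 9.
Decoding ajyyxac: a−9=r, j−9=a, y−9=p, y−9=p, x−9=o, a−9=r, c−9=t.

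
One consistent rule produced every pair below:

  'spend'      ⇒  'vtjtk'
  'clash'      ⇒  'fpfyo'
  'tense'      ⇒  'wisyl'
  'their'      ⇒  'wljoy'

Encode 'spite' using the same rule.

vtnzl

Each letter shifts forward by (position + 3), i.e. 3, 4, 5, … — the shift grows by one for each successive letter.
On spite: s+3=v, p+4=t, i+5=n, t+6=z, e+7=l.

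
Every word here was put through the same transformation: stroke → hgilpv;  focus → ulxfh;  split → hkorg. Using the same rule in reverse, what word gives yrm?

Each pair mirrors across the alphabet (s↔h, t↔g, r↔i): positions sum to 25. Letters are reflected about the middle of the alphabet (position → 25−position): Atbash.
Decoding yrm: y↔b, r↔i, m↔n.

bin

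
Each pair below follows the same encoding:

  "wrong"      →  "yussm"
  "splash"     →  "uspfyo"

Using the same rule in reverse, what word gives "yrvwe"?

worry

In wrong: w→y is +2, r→u is +3, o→s is +4, n→s is +5 — the shift increases by 1 each position. The shift increases by 1 at each position, starting from +2: 2, 3, 4, ….
Reversing it on yrvwe: y−2=w, r−3=o, v−4=r, w−5=r, e−6=y.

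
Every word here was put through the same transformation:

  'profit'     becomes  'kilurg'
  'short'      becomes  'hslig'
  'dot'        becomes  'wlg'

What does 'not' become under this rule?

Each pair mirrors across the alphabet (p↔k, r↔i, o↔l): positions sum to 25. This is the alphabet-reversal cipher (Atbash): a becomes z, b becomes y, etc.
For not: n↔m, o↔l, t↔g.

mlg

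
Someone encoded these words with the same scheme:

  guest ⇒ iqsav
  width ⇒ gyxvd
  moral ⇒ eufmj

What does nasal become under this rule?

g(6)→i(8) and u(20)→q(16) fit y≡21x+12 (mod 26); the inverse of 21 mod 26 is 5. Each letter's alphabet position (a=0..z=25) is mapped through 21·x+12 mod 26 — an affine cipher.
For nasal: n(13)→21·13+12≡25=z; a(0)→21·0+12≡12=m; s(18)→21·18+12≡0=a; a(0)→21·0+12≡12=m; l(11)→21·11+12≡9=j (all mod 26).

zmamj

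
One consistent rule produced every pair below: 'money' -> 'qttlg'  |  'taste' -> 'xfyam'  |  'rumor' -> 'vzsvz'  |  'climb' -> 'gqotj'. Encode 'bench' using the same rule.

Letter i (0-indexed) is shifted by i+4, so successive shifts are 4, 5, 6, ….
Applying it to bench: b+4=f, e+5=j, n+6=t, c+7=j, h+8=p.

fjtjp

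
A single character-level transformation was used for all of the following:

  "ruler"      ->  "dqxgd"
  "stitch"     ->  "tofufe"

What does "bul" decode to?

zip

The output letters match the input read backwards, each shifted +12: ruler reversed is relur. The word is reversed, then every letter is shifted forward by 12.
Undoing it on bul: shift back: b−12=p, u−12=i, l−12=z → piz; then reverse → zip.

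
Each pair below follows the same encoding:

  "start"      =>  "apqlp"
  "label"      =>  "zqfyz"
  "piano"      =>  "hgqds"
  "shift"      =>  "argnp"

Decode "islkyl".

s(18)→a(0) and t(19)→p(15) fit y≡15x+16 (mod 26); the inverse of 15 mod 26 is 7. This is an affine cipher: with a=0,…,z=25, each position x becomes (15x+16) mod 26.
Decoding islkyl: i(8)→7·(8−16)≡22=w; s(18)→7·(18−16)≡14=o; l(11)→7·(11−16)≡17=r; k(10)→7·(10−16)≡10=k; y(24)→7·(24−16)≡4=e; l(11)→7·(11−16)≡17=r (all mod 26).

worker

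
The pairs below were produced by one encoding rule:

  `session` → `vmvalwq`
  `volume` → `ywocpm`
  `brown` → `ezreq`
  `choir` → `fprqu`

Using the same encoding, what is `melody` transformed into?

Shifts by position in session: pos 0: s→v (+3), pos 1: e→m (+8), pos 2: s→v (+3), pos 3: s→a (+8) — repeating every 2. It's a Vigenère-style cipher with numeric key [3,8]: position i shifts by key[i mod 2].
Applying it to melody: m+3=p, e+8=m, l+3=o, o+8=w, d+3=g, y+8=g.

pmowgg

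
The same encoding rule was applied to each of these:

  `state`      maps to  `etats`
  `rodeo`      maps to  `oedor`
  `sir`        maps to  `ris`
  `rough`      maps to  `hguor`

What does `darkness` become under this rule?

The output letters match the input read backwards: state reversed is etats. The word is simply reversed.
On darkness: reverse → ssenkrad.

ssenkrad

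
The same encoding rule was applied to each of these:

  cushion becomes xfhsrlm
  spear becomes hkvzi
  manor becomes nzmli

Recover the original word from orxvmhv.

Each pair mirrors across the alphabet (c↔x, u↔f, s↔h): positions sum to 25. Each letter is replaced by its mirror in the alphabet: a↔z, b↔y, c↔x, and so on (the Atbash cipher).
Reversing it on orxvmhv: o↔l, r↔i, x↔c, v↔e, m↔n, h↔s, v↔e.

license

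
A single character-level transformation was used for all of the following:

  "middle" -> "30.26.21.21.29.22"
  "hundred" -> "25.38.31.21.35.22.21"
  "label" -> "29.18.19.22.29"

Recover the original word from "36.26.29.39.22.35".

silver

Letters become their 1-based position plus 17 (so a→18, b→19, …).
Reversing it on 36.26.29.39.22.35: 36→(36−17)÷1=19=s, 26→(26−17)÷1=9=i, 29→(29−17)÷1=12=l, 39→(39−17)÷1=22=v, 22→(22−17)÷1=5=e, 35→(35−17)÷1=18=r.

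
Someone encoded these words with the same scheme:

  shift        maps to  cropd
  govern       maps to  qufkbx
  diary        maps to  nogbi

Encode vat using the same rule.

The shift depends on letter class: consonant s→c is +10, but vowel i→o is +6. Two shifts are in play — +6 for a/e/i/o/u, +10 for every other letter.
On vat: v(cons)+10=f, a(vowel)+6=g, t(cons)+10=d.

fgd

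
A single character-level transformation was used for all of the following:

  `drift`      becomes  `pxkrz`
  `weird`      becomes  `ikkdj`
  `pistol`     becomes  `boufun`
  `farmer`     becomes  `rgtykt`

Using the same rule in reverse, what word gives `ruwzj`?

found

Shifts by position in drift: pos 0: d→p (+12), pos 1: r→x (+6), pos 2: i→k (+2), pos 3: f→r (+12), pos 4: t→z (+6) — repeating every 3. A repeating key of period 3 is used — shifts +12, +6, +2 over and over.
Reversing it on ruwzj: r−12=f, u−6=o, w−2=u, z−12=n, j−6=d.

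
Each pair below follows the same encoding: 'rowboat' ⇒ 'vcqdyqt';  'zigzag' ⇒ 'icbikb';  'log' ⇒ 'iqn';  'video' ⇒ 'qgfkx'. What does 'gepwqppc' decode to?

announce

The output letters match the input read backwards, each shifted +2: rowboat reversed is taobwor. Read the word backwards and shift each letter +2.
Reversing it on gepwqppc: shift back: g−2=e, e−2=c, p−2=n, w−2=u, q−2=o, p−2=n, p−2=n, c−2=a → ecnuonna; then reverse → announce.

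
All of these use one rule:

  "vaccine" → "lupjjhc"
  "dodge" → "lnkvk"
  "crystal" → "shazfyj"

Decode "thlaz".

steam

The output letters match the input read backwards, each shifted +7: vaccine reversed is eniccav. The word is reversed, then every letter is shifted forward by 7.
Decoding thlaz: shift back: t−7=m, h−7=a, l−7=e, a−7=t, z−7=s → maets; then reverse → steam.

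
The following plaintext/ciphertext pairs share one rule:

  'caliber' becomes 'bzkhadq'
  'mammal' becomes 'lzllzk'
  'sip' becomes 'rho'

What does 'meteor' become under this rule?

Compare letters: c→b is +25, a→z is +25, l→k is +25 — a constant shift. This is a Caesar cipher with shift 25.
On meteor: m+25=l, e+25=d, t+25=s, e+25=d, o+25=n, r+25=q.

ldsdnq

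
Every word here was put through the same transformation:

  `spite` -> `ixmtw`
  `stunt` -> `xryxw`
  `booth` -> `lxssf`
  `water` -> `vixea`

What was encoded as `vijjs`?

offer

Two steps: reverse the string, then apply a Caesar shift of +4.
Decoding vijjs: shift back: v−4=r, i−4=e, j−4=f, j−4=f, s−4=o → reffo; then reverse → offer.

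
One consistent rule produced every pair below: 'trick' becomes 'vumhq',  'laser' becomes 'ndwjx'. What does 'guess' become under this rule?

ixixy

In trick: t→v is +2, r→u is +3, i→m is +4, c→h is +5 — the shift increases by 1 each position. Letter i (0-indexed) is shifted by i+2, so successive shifts are 2, 3, 4, ….
Applying it to guess: g+2=i, u+3=x, e+4=i, s+5=x, s+6=y.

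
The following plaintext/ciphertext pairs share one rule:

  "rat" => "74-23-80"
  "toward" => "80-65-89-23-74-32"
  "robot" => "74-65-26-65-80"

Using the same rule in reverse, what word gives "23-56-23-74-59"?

r(#18)→74 and a(#1)→23: differences scale by 3, so n = 3·pos + 20. The formula is n = 3×(alphabet index, a=1) + 20.
Undoing it on 23-56-23-74-59: 23→(23−20)÷3=1=a, 56→(56−20)÷3=12=l, 23→(23−20)÷3=1=a, 74→(74−20)÷3=18=r, 59→(59−20)÷3=13=m.

alarm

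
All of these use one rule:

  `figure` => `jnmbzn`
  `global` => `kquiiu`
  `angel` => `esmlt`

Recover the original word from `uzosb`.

In figure: f→j is +4, i→n is +5, g→m is +6, u→b is +7 — the shift increases by 1 each position. Each letter shifts forward by (position + 4), i.e. 4, 5, 6, … — the shift grows by one for each successive letter.
Reversing it on uzosb: u−4=q, z−5=u, o−6=i, s−7=l, b−8=t.

quilt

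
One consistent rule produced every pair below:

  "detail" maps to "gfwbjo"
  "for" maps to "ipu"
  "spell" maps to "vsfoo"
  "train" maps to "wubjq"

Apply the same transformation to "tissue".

The shift depends on letter class: consonant d→g is +3, but vowel e→f is +1. The rule splits by letter class: vowels +1, consonants +3.
For tissue: t(cons)+3=w, i(vowel)+1=j, s(cons)+3=v, s(cons)+3=v, u(vowel)+1=v, e(vowel)+1=f.

wjvvvf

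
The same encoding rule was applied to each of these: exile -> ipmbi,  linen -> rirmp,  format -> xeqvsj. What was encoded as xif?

bet

The output letters match the input read backwards, each shifted +4: exile reversed is elixe. The word is reversed, then every letter is shifted forward by 4.
Reversing it on xif: shift back: x−4=t, i−4=e, f−4=b → teb; then reverse → bet.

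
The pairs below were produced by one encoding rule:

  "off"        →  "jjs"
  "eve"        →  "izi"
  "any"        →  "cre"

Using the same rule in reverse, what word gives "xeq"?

Read the word backwards and shift each letter +4.
Undoing it on xeq: shift back: x−4=t, e−4=a, q−4=m → tam; then reverse → mat.

mat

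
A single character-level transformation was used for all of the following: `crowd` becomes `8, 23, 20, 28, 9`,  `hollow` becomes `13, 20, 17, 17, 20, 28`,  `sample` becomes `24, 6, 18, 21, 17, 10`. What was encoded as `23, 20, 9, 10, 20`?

rodeo

c is letter #3 and maps to 8: an offset of 5. The number is (letter's place in the alphabet, a=1) + 5.
Reversing it on 23, 20, 9, 10, 20: 23→(23−5)÷1=18=r, 20→(20−5)÷1=15=o, 9→(9−5)÷1=4=d, 10→(10−5)÷1=5=e, 20→(20−5)÷1=15=o.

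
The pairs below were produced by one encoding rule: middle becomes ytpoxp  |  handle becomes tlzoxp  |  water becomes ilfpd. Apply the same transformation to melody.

Shifts by position in middle: pos 0: m→y (+12), pos 1: i→t (+11), pos 2: d→p (+12), pos 3: d→o (+11) — repeating every 2. It's a Vigenère-style cipher with numeric key [12,11]: position i shifts by key[i mod 2].
For melody: m+12=y, e+11=p, l+12=x, o+11=z, d+12=p, y+11=j.

ypxzpj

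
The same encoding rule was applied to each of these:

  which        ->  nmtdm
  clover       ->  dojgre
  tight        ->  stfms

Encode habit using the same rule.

mpwts

w(22)→n(13) and h(7)→m(12) fit y≡7x+15 (mod 26); the inverse of 7 mod 26 is 15. Each letter's alphabet position (a=0..z=25) is mapped through 7·x+15 mod 26 — an affine cipher.
Applying it to habit: h(7)→7·7+15≡12=m; a(0)→7·0+15≡15=p; b(1)→7·1+15≡22=w; i(8)→7·8+15≡19=t; t(19)→7·19+15≡18=s (all mod 26).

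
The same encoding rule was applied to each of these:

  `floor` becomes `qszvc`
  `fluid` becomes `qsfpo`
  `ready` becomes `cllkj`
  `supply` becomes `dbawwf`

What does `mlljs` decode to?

beach

It's a Vigenère-style cipher with numeric key [11,7]: position i shifts by key[i mod 2].
Undoing it on mlljs: m−11=b, l−7=e, l−11=a, j−7=c, s−11=h.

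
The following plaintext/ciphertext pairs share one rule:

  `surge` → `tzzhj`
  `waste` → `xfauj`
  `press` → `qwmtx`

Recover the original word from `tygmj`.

style

Shifts by position in surge: pos 0: s→t (+1), pos 1: u→z (+5), pos 2: r→z (+8), pos 3: g→h (+1), pos 4: e→j (+5) — repeating every 3. The shifts repeat in a cycle of length 3: positions 0,1,… shift by +1, +5, +8, then the pattern repeats.
Decoding tygmj: t−1=s, y−5=t, g−8=y, m−1=l, j−5=e.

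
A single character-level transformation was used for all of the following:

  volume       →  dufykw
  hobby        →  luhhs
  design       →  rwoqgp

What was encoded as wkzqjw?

empire

v(21)→d(3) and o(14)→u(20) fit y≡5x+2 (mod 26); the inverse of 5 mod 26 is 21. Treating letters as 0–25, the rule is x ↦ 5x + 2 (mod 26).
Decoding wkzqjw: w(22)→21·(22−2)≡4=e; k(10)→21·(10−2)≡12=m; z(25)→21·(25−2)≡15=p; q(16)→21·(16−2)≡8=i; j(9)→21·(9−2)≡17=r; w(22)→21·(22−2)≡4=e (all mod 26).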